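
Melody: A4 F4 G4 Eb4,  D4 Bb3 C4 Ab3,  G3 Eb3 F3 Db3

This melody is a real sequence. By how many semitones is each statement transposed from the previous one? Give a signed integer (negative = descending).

Unit = 4 notes; the statements start on A4, D4, G3, moving down a 5th each time.
Counting half-steps from A4 to D4: -7.

-7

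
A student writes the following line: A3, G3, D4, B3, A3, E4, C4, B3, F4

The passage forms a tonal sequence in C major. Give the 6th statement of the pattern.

F4 E4 B4

The 3-note cells begin on A3, B3, C4 — each up a 2nd from the last.
Extending up a 2nd: D4 → E4 → F4.
Statement 6 starts on F4 and keeps the same diatonic contour: F4 E4 B4.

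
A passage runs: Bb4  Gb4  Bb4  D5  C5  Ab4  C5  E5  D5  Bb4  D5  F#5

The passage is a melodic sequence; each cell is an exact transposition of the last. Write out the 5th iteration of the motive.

F#5 D5 F#5 A#5

Unit = 4 notes; the statements start on Bb4, C5, D5, moving up a 2nd each time.
Carrying on: E5 → F#5.
From F#5 the exact shape gives F#5 D5 F#5 A#5.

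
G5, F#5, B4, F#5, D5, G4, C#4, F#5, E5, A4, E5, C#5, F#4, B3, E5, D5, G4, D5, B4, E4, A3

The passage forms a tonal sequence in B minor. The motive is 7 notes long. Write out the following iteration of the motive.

Taking 7-note groups, the heads are G5, F#5, E5: the pattern moves down a 2nd.
From D5 the diatonic shape gives D5 C#5 F#4 C#5 A4 D4 G3.

D5 C#5 F#4 C#5 A4 D4 G3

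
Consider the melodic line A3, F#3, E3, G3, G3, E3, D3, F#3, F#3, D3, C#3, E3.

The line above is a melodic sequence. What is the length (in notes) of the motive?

4

12 notes total. Splitting into 3 groups of 4:
A3 F#3 E3 G3 | G3 E3 D3 F#3 | F#3 D3 C#3 E3
Each cell is the previous one down a 2nd — so the unit is 4 notes.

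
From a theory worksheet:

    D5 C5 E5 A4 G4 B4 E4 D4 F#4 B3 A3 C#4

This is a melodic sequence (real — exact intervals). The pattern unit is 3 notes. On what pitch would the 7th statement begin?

The 3-note cells begin on D5, A4, E4, B3 — each down a 4th from the last.
Continuing: F#3 → C#3 → G#2. Statement 7 starts on G#2.

G#2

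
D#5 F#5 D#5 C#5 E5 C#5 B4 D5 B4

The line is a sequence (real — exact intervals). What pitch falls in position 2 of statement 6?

With 3-note cells, note 2 of each statement runs F#5, E5, D5.
Each moves down a 2nd. Continuing: C5 → Bb4 → Ab4.

Ab4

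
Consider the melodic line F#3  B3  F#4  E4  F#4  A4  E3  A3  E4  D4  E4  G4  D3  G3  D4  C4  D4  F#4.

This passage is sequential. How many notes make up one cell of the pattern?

There are 18 notes; a 6-note unit gives 3 cells:
F#3 B3 F#4 E4 F#4 A4 | E3 A3 E4 D4 E4 G4 | D3 G3 D4 C4 D4 F#4
Each cell is the previous one down a 2nd — so the unit is 6 notes.

6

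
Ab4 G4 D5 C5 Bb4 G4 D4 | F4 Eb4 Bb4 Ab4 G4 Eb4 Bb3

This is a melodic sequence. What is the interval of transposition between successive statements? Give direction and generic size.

With a 7-note motive the entries are Ab4, F4, each down a 3rd from the previous.
Ab4 to F4 is down a 3rd.

down a 3rd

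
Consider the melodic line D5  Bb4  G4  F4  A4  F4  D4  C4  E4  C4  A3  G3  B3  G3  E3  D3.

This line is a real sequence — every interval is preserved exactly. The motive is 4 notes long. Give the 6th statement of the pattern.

Unit = 4 notes; the statements start on D5, A4, E4, B3, moving down a 4th each time.
Carrying on: F#3 → C#3.
So cell 6 is C#3 A2 F#2 E2.

C#3 A2 F#2 E2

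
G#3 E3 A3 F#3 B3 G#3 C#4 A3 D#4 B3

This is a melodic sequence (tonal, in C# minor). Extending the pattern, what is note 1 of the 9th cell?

A4

The unit is 2 notes. Position-1 pitches of the 5 shown cells: G#3, A3, B3, C#4, D#4.
Carrying that up a 2nd forward: E4 → F#4 → G#4 → A4.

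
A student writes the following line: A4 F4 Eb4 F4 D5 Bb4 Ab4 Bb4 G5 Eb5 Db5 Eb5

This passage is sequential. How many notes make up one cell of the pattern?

4

There are 12 notes; a 4-note unit gives 3 cells:
A4 F4 Eb4 F4 | D5 Bb4 Ab4 Bb4 | G5 Eb5 Db5 Eb5
Each cell is the previous one up a 4th — so the unit is 4 notes.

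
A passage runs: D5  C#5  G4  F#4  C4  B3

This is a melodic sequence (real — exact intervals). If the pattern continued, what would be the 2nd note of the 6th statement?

With 2-note cells, note 2 of each statement runs C#5, F#4, B3.
Carrying that down a 5th forward: E3 → A2 → D2.

D2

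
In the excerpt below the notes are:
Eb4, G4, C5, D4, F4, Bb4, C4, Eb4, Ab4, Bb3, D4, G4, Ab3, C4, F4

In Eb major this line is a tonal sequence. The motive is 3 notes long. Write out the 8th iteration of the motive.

Eb3 G3 C4

Taking 3-note groups, the heads are Eb4, D4, C4, Bb3, Ab3: the pattern moves down a 2nd.
Carrying on: G3 → F3 → Eb3.
So cell 8 is Eb3 G3 C4.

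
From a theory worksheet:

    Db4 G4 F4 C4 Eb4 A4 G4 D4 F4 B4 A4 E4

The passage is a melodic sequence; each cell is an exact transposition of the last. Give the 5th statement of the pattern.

With a 4-note motive the entries are Db4, Eb4, F4, each up a 2nd from the previous.
Extending up a 2nd: G4 → A4.
Statement 5 starts on A4 and keeps the same exact contour: A4 D#5 C#5 G#4.

A4 D#5 C#5 G#4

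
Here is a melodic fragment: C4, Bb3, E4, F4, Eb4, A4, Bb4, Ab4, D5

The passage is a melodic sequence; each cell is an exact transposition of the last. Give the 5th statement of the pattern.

Ab5 Gb5 C6

Taking 3-note groups, the heads are C4, F4, Bb4: the pattern moves up a 4th.
Carrying on: Eb5 → Ab5.
From Ab5 the exact shape gives Ab5 Gb5 C6.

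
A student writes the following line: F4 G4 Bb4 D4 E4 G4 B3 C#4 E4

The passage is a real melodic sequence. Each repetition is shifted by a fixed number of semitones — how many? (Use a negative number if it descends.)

-3

Unit = 3 notes; the statements start on F4, D4, B3, moving down a 3rd each time.
Counting half-steps from F4 to D4: -3.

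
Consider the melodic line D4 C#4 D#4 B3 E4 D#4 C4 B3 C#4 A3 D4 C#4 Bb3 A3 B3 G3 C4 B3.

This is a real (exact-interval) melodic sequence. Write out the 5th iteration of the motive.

The 6-note cells begin on D4, C4, Bb3 — each down a 2nd from the last.
Carrying on: Ab3 → Gb3.
Statement 5 starts on Gb3 and keeps the same exact contour: Gb3 F3 G3 Eb3 Ab3 G3.

Gb3 F3 G3 Eb3 Ab3 G3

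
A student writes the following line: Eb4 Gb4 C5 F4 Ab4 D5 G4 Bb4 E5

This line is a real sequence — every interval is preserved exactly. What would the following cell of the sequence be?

Unit = 3 notes; the statements start on Eb4, F4, G4, moving up a 2nd each time.
From A4 the exact shape gives A4 C5 F#5.

A4 C5 F#5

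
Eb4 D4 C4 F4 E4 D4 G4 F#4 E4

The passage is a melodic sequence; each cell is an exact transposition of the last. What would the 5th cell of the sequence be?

B4 A#4 G#4

Unit = 3 notes; the statements start on Eb4, F4, G4, moving up a 2nd each time.
Carrying on: A4 → B4.
Statement 5 starts on B4 and keeps the same exact contour: B4 A#4 G#4.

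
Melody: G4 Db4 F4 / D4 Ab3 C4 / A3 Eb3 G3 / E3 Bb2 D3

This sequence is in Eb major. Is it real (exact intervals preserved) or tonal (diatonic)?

Each cell has the same semitone pattern (-6, 4) — intervals are preserved exactly.
And Db4 lies outside Eb major, so the sequence is real rather than tonal.

real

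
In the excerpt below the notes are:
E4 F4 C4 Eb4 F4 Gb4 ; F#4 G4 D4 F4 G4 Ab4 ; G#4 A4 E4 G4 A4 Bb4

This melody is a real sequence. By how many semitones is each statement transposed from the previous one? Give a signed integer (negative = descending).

2

The 6-note cells begin on E4, F#4, G#4 — each up a 2nd from the last.
E4 to F#4 spans +2 semitones.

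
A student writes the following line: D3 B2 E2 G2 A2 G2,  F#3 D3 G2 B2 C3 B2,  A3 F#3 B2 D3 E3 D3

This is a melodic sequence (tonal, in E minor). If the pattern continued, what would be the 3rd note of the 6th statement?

Grouping in 6s, the 3rd note of each cell is E2, G2, B2.
Carrying that up a 3rd forward: D3 → F#3 → A3.

A3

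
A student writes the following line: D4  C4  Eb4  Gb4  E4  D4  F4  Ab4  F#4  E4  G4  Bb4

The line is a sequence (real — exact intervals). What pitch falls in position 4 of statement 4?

C5

With 4-note cells, note 4 of each statement runs Gb4, Ab4, Bb4.
Each moves up a 2nd; the next is C5.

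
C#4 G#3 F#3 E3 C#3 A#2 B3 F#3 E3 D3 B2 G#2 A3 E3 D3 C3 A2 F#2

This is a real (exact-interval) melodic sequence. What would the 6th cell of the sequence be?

With a 6-note motive the entries are C#4, B3, A3, each down a 2nd from the previous.
Extending down a 2nd: G3 → F3 → Eb3.
Statement 6 starts on Eb3 and keeps the same exact contour: Eb3 Bb2 Ab2 Gb2 Eb2 C2.

Eb3 Bb2 Ab2 Gb2 Eb2 C2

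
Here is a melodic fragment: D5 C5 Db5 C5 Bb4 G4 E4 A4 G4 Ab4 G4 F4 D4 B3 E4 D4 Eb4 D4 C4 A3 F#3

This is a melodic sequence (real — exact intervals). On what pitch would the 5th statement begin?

F#3

With a 7-note motive the entries are D5, A4, E4, each down a 4th from the previous.
Continuing: B3 → F#3. Statement 5 starts on F#3.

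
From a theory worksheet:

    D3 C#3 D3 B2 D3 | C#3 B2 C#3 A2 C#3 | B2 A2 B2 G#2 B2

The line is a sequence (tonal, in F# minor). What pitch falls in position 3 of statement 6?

Grouping in 5s, the 3rd note of each cell is D3, C#3, B2.
Extending down a 2nd: A2 → G#2 → F#2.

F#2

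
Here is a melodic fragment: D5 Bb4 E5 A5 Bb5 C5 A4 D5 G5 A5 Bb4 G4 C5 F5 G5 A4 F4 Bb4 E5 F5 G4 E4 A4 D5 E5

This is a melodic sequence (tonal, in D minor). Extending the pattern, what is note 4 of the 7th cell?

Bb4

The unit is 5 notes. Position-4 pitches of the 5 shown cells: A5, G5, F5, E5, D5.
Extending down a 2nd: C5 → Bb4.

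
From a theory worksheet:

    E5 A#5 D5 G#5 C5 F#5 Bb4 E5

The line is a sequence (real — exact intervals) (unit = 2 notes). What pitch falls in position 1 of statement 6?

Gb4

With 2-note cells, note 1 of each statement runs E5, D5, C5, Bb4.
Each moves down a 2nd. Continuing: Ab4 → Gb4.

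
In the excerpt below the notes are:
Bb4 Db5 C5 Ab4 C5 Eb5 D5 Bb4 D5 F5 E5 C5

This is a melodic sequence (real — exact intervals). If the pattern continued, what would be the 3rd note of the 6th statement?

With 4-note cells, note 3 of each statement runs C5, D5, E5.
Carrying that up a 2nd forward: F#5 → G#5 → A#5.

A#5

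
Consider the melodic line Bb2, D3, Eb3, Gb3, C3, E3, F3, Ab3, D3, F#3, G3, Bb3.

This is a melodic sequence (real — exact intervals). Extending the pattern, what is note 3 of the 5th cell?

B3

With 4-note cells, note 3 of each statement runs Eb3, F3, G3.
Extending up a 2nd: A3 → B3.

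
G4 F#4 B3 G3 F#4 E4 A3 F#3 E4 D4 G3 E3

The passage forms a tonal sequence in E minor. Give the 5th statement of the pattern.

C4 B3 E3 C3

The 4-note cells begin on G4, F#4, E4 — each down a 2nd from the last.
Carrying on: D4 → C4.
Statement 5 starts on C4 and keeps the same diatonic contour: C4 B3 E3 C3.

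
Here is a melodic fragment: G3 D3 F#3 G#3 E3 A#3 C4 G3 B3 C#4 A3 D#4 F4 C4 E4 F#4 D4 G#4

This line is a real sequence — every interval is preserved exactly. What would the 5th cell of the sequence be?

Taking 6-note groups, the heads are G3, C4, F4: the pattern moves up a 4th.
Continuing the starts: Bb4 → Eb5.
So cell 5 is Eb5 Bb4 D5 E5 C5 F#5.

Eb5 Bb4 D5 E5 C5 F#5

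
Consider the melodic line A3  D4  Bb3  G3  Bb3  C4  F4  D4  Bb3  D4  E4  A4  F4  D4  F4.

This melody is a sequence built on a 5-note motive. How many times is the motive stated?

15 notes in groups of 5 gives 15/5 = 3 statements.
Starts: A3, C4, E4 — each up a 3rd.

3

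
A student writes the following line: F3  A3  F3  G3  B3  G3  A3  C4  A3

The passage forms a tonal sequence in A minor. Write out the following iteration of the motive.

B3 D4 B3

The 3-note cells begin on F3, G3, A3 — each up a 2nd from the last.
From B3 the diatonic shape gives B3 D4 B3.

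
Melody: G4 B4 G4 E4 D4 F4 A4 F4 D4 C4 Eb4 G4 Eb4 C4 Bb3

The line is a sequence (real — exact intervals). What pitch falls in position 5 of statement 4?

Ab3

Grouping in 5s, the 5th note of each cell is D4, C4, Bb3.
From Bb3, down a 2nd gives Ab3.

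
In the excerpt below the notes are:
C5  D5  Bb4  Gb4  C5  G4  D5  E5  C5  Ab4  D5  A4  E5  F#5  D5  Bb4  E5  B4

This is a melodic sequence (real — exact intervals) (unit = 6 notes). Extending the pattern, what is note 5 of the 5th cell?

G#5

Grouping in 6s, the 5th note of each cell is C5, D5, E5.
Each moves up a 2nd. Continuing: F#5 → G#5.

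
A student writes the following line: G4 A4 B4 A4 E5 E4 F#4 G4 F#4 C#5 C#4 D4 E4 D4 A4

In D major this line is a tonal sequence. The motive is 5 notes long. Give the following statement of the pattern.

A3 B3 C#4 B3 F#4

With a 5-note motive the entries are G4, E4, C#4, each down a 3rd from the previous.
From A3 the diatonic shape gives A3 B3 C#4 B3 F#4.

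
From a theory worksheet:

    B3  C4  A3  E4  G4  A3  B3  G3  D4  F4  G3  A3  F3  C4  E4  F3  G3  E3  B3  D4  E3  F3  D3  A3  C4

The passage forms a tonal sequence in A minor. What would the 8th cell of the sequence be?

With a 5-note motive the entries are B3, A3, G3, F3, E3, each down a 2nd from the previous.
Continuing the starts: D3 → C3 → B2.
Statement 8 starts on B2 and keeps the same diatonic contour: B2 C3 A2 E3 G3.

B2 C3 A2 E3 G3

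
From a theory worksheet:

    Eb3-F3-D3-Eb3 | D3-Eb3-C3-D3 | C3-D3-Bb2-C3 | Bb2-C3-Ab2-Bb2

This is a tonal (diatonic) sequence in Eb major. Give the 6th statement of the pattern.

G2 Ab2 F2 G2

Taking 4-note groups, the heads are Eb3, D3, C3, Bb2: the pattern moves down a 2nd.
Extending down a 2nd: Ab2 → G2.
So cell 6 is G2 Ab2 F2 G2.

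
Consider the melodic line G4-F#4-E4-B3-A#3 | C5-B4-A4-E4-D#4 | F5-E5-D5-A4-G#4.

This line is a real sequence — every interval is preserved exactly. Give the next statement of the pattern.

The 5-note cells begin on G4, C5, F5 — each up a 4th from the last.
Statement 4 starts on Bb5 and keeps the same exact contour: Bb5 A5 G5 D5 C#5.

Bb5 A5 G5 D5 C#5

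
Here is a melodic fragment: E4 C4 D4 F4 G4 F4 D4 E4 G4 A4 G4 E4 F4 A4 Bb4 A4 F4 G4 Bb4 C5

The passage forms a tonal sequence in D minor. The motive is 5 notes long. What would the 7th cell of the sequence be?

D5 Bb4 C5 E5 F5

Taking 5-note groups, the heads are E4, F4, G4, A4: the pattern moves up a 2nd.
Continuing the starts: Bb4 → C5 → D5.
Statement 7 starts on D5 and keeps the same diatonic contour: D5 Bb4 C5 E5 F5.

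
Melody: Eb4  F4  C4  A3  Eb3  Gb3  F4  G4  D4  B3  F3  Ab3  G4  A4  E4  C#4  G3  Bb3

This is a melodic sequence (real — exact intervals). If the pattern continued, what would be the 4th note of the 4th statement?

D#4

Grouping in 6s, the 4th note of each cell is A3, B3, C#4.
Each moves up a 2nd; the next is D#4.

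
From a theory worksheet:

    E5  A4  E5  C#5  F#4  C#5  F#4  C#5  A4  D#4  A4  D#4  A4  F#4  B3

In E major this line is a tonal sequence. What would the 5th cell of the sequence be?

The 5-note cells begin on E5, C#5, A4 — each down a 3rd from the last.
Carrying on: F#4 → D#4.
Statement 5 starts on D#4 and keeps the same diatonic contour: D#4 G#3 D#4 B3 E3.

D#4 G#3 D#4 B3 E3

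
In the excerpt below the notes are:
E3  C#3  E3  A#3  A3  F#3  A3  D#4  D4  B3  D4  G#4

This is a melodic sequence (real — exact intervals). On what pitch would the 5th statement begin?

C5

With a 4-note motive the entries are E3, A3, D4, each up a 4th from the previous.
Extending the heads up a 4th: G4 → C5.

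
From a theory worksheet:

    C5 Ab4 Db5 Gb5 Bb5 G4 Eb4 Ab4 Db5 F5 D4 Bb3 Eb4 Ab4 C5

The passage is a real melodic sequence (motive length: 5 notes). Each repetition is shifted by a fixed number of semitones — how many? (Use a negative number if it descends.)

With a 5-note motive the entries are C5, G4, D4, each down a 4th from the previous.
C5→G4 is 67 − 72 = -5 semitones.

-5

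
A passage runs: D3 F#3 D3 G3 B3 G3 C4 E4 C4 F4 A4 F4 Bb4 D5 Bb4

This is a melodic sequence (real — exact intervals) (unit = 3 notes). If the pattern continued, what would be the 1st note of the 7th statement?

The unit is 3 notes. Position-1 pitches of the 5 shown cells: D3, G3, C4, F4, Bb4.
Extending up a 4th: Eb5 → Ab5.

Ab5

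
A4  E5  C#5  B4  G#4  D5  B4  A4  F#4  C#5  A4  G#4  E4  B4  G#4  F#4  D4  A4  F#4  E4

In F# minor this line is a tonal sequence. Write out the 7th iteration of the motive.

B3 F#4 D4 C#4

With a 4-note motive the entries are A4, G#4, F#4, E4, D4, each down a 2nd from the previous.
Continuing the starts: C#4 → B3.
Statement 7 starts on B3 and keeps the same diatonic contour: B3 F#4 D4 C#4.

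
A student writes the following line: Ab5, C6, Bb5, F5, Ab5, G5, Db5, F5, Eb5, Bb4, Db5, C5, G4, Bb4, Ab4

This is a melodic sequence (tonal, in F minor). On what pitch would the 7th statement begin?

Taking 3-note groups, the heads are Ab5, F5, Db5, Bb4, G4: the pattern moves down a 3rd.
Continuing: Eb4 → C4. Statement 7 starts on C4.

C4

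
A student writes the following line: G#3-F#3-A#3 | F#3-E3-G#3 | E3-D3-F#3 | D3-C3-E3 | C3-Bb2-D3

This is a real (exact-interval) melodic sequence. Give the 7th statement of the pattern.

Unit = 3 notes; the statements start on G#3, F#3, E3, D3, C3, moving down a 2nd each time.
Carrying on: Bb2 → Ab2.
From Ab2 the exact shape gives Ab2 Gb2 Bb2.

Ab2 Gb2 Bb2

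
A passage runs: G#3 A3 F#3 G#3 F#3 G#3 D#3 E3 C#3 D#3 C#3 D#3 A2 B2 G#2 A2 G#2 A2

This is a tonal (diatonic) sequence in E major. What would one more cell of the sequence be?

E2 F#2 D#2 E2 D#2 E2

Unit = 6 notes; the statements start on G#3, D#3, A2, moving down a 4th each time.
From E2 the diatonic shape gives E2 F#2 D#2 E2 D#2 E2.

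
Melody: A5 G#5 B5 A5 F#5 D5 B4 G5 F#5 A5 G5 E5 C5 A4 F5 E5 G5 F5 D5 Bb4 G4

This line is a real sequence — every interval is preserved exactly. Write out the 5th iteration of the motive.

Taking 7-note groups, the heads are A5, G5, F5: the pattern moves down a 2nd.
Continuing the starts: Eb5 → Db5.
So cell 5 is Db5 C5 Eb5 Db5 Bb4 Gb4 Eb4.

Db5 C5 Eb5 Db5 Bb4 Gb4 Eb4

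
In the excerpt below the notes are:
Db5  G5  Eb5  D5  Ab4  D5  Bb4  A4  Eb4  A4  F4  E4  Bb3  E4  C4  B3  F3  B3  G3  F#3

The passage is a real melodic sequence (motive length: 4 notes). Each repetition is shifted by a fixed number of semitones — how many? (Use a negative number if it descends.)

-5

With a 4-note motive the entries are Db5, Ab4, Eb4, Bb3, F3, each down a 4th from the previous.
Db5 to Ab4 spans -5 semitones.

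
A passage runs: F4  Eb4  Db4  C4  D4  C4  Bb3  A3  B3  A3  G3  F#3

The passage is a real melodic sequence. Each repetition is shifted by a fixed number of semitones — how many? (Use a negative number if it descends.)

Unit = 4 notes; the statements start on F4, D4, B3, moving down a 3rd each time.
F4→D4 is 62 − 65 = -3 semitones.

-3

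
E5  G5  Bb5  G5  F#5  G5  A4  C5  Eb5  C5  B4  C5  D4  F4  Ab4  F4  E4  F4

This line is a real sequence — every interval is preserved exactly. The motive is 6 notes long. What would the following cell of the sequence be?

Unit = 6 notes; the statements start on E5, A4, D4, moving down a 5th each time.
From G3 the exact shape gives G3 Bb3 Db4 Bb3 A3 Bb3.

G3 Bb3 Db4 Bb3 A3 Bb3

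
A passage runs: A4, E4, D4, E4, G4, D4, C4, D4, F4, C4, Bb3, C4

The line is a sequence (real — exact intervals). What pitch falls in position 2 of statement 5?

With 4-note cells, note 2 of each statement runs E4, D4, C4.
Carrying that down a 2nd forward: Bb3 → Ab3.

Ab3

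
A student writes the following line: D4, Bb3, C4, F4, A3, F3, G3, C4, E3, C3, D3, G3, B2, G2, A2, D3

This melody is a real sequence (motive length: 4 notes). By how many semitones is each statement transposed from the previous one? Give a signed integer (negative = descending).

-5

Unit = 4 notes; the statements start on D4, A3, E3, B2, moving down a 4th each time.
D4→A3 is 57 − 62 = -5 semitones.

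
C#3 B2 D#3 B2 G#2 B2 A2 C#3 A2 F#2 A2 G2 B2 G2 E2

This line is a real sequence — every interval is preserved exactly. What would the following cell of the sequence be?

G2 F2 A2 F2 D2

The 5-note cells begin on C#3, B2, A2 — each down a 2nd from the last.
Statement 4 starts on G2 and keeps the same exact contour: G2 F2 A2 F2 D2.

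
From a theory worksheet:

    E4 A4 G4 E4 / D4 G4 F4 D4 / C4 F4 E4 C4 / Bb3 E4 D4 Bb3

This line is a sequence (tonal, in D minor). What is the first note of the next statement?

A3

The 4-note cells begin on E4, D4, C4, Bb3 — each down a 2nd from the last.
The next head, down a 2nd from Bb3, is A3.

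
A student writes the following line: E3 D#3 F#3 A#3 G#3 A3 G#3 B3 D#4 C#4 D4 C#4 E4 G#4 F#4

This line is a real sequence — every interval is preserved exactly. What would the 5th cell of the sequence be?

Unit = 5 notes; the statements start on E3, A3, D4, moving up a 4th each time.
Carrying on: G4 → C5.
From C5 the exact shape gives C5 B4 D5 F#5 E5.

C5 B4 D5 F#5 E5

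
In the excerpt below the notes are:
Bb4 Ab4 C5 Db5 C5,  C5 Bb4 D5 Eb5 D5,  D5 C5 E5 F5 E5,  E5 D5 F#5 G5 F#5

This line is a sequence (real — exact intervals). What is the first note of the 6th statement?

The 5-note cells begin on Bb4, C5, D5, E5 — each up a 2nd from the last.
Continuing: F#5 → G#5. Statement 6 starts on G#5.

G#5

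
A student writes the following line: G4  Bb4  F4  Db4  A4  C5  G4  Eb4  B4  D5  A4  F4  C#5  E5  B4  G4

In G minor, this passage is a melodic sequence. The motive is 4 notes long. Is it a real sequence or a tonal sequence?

Each cell has the same semitone pattern (3, -5, -4) — intervals are preserved exactly.
And Db4 lies outside G minor, so the sequence is real rather than tonal.

real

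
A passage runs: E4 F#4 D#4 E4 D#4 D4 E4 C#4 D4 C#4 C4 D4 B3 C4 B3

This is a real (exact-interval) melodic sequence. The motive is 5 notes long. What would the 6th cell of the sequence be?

Gb3 Ab3 F3 Gb3 F3

Taking 5-note groups, the heads are E4, D4, C4: the pattern moves down a 2nd.
Continuing the starts: Bb3 → Ab3 → Gb3.
From Gb3 the exact shape gives Gb3 Ab3 F3 Gb3 F3.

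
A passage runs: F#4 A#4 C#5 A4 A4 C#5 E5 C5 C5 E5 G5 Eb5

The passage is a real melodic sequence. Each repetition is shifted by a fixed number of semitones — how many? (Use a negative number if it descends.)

3

Taking 4-note groups, the heads are F#4, A4, C5: the pattern moves up a 3rd.
F#4 to A4 spans +3 semitones.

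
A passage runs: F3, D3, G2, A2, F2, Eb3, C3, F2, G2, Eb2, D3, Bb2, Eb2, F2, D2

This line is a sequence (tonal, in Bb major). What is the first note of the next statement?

Unit = 5 notes; the statements start on F3, Eb3, D3, moving down a 2nd each time.
The next head, down a 2nd from D3, is C3.

C3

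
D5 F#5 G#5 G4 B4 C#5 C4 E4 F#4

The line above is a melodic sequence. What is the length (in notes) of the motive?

9 notes total. Splitting into 3 groups of 3:
D5 F#5 G#5 | G4 B4 C#5 | C4 E4 F#4
That's a consistent down a 5th shift per cell, and no other grouping gives one.

3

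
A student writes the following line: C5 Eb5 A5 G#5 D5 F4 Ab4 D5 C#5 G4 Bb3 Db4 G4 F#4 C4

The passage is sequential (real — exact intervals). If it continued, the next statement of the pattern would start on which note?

Unit = 5 notes; the statements start on C5, F4, Bb3, moving down a 5th each time.
One more step down a 5th gives Eb3.

Eb3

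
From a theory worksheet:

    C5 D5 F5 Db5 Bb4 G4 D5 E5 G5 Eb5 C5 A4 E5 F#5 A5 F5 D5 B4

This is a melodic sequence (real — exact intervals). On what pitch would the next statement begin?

Taking 6-note groups, the heads are C5, D5, E5: the pattern moves up a 2nd.
The next head, up a 2nd from E5, is F#5.

F#5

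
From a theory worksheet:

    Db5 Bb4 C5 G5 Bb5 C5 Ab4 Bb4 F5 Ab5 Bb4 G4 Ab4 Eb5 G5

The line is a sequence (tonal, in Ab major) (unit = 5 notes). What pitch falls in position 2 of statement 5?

The unit is 5 notes. Position-2 pitches of the 3 shown cells: Bb4, Ab4, G4.
Extending down a 2nd: F4 → Eb4.

Eb4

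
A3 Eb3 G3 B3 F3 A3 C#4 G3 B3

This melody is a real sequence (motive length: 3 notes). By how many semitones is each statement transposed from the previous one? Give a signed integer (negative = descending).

Unit = 3 notes; the statements start on A3, B3, C#4, moving up a 2nd each time.
A3→B3 is 59 − 57 = 2 semitones.

2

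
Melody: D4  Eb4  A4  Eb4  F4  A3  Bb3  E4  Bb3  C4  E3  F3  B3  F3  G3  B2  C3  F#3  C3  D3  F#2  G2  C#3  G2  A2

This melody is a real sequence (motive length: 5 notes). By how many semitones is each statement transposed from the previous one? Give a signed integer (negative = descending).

-5

Unit = 5 notes; the statements start on D4, A3, E3, B2, F#2, moving down a 4th each time.
D4→A3 is 57 − 62 = -5 semitones.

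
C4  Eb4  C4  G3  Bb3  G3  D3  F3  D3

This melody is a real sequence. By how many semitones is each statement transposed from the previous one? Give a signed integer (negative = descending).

Taking 3-note groups, the heads are C4, G3, D3: the pattern moves down a 4th.
C4 to G3 spans -5 semitones.

-5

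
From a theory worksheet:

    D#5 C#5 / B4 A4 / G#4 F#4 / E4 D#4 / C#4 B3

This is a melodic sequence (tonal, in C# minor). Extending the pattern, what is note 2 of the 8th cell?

With 2-note cells, note 2 of each statement runs C#5, A4, F#4, D#4, B3.
Carrying that down a 3rd forward: G#3 → E3 → C#3.

C#3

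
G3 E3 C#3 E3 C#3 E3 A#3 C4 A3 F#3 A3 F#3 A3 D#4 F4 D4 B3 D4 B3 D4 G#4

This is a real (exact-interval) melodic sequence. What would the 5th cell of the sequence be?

Eb5 C5 A4 C5 A4 C5 F#5

Unit = 7 notes; the statements start on G3, C4, F4, moving up a 4th each time.
Carrying on: Bb4 → Eb5.
Statement 5 starts on Eb5 and keeps the same exact contour: Eb5 C5 A4 C5 A4 C5 F#5.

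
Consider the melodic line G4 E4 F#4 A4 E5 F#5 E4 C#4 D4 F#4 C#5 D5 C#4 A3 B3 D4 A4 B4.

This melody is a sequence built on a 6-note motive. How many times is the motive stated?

3

18 notes in groups of 6 gives 18/6 = 3 statements.
Starts: G4, E4, C#4 — each down a 3rd.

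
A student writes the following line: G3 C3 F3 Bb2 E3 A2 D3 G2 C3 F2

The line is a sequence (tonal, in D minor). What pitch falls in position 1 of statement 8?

Grouping in 2s, the 1st note of each cell is G3, F3, E3, D3, C3.
Each moves down a 2nd. Continuing: Bb2 → A2 → G2.

G2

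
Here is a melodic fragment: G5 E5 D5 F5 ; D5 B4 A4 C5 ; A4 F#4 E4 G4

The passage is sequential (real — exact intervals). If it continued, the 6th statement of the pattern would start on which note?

F#3

The 4-note cells begin on G5, D5, A4 — each down a 4th from the last.
Continuing: E4 → B3 → F#3. Statement 6 starts on F#3.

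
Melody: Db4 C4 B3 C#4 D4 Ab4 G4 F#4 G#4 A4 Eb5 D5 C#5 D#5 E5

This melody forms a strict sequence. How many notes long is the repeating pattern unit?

Try groups of 5 (3 cells in 15 notes):
Db4 C4 B3 C#4 D4 | Ab4 G4 F#4 G#4 A4 | Eb5 D5 C#5 D#5 E5
Every group is a transposition up a 5th of the one before; no shorter unit works.

5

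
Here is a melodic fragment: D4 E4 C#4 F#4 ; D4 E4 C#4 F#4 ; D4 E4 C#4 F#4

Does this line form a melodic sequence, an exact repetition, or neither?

repetition

Each 4-note cell is identical (D4 E4 C#4 F#4), restated at the same pitch.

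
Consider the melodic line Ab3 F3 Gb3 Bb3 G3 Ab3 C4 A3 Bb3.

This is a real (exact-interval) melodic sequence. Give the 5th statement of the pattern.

E4 C#4 D4

Unit = 3 notes; the statements start on Ab3, Bb3, C4, moving up a 2nd each time.
Carrying on: D4 → E4.
So cell 5 is E4 C#4 D4.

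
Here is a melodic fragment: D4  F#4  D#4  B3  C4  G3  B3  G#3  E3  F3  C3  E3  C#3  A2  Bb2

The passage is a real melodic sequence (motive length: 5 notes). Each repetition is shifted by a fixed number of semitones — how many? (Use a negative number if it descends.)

Taking 5-note groups, the heads are D4, G3, C3: the pattern moves down a 5th.
D4→G3 is 55 − 62 = -7 semitones.

-7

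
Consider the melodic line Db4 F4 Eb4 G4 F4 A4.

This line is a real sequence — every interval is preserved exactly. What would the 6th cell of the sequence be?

With a 2-note motive the entries are Db4, Eb4, F4, each up a 2nd from the previous.
Extending up a 2nd: G4 → A4 → B4.
So cell 6 is B4 D#5.

B4 D#5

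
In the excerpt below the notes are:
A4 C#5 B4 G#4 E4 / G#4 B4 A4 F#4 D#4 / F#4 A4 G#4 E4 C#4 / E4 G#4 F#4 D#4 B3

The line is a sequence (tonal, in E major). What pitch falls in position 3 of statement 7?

C#4

The unit is 5 notes. Position-3 pitches of the 4 shown cells: B4, A4, G#4, F#4.
Extending down a 2nd: E4 → D#4 → C#4.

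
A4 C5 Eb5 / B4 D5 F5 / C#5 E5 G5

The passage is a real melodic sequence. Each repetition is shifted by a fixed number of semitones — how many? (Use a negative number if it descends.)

2

With a 3-note motive the entries are A4, B4, C#5, each up a 2nd from the previous.
A4→B4 is 71 − 69 = 2 semitones.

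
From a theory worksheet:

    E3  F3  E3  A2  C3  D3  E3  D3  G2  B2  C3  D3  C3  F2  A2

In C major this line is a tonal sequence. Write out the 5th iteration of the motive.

Unit = 5 notes; the statements start on E3, D3, C3, moving down a 2nd each time.
Extending down a 2nd: B2 → A2.
So cell 5 is A2 B2 A2 D2 F2.

A2 B2 A2 D2 F2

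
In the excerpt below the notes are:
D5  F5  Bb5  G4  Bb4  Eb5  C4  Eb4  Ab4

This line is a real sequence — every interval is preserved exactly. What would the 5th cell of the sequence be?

With a 3-note motive the entries are D5, G4, C4, each down a 5th from the previous.
Carrying on: F3 → Bb2.
Statement 5 starts on Bb2 and keeps the same exact contour: Bb2 Db3 Gb3.

Bb2 Db3 Gb3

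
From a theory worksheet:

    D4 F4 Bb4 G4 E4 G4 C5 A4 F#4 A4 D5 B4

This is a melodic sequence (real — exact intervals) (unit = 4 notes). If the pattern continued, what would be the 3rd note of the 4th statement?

The unit is 4 notes. Position-3 pitches of the 3 shown cells: Bb4, C5, D5.
From D5, up a 2nd gives E5.

E5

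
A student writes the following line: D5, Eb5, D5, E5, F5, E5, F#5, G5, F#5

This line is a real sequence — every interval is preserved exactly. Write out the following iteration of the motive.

With a 3-note motive the entries are D5, E5, F#5, each up a 2nd from the previous.
Statement 4 starts on G#5 and keeps the same exact contour: G#5 A5 G#5.

G#5 A5 G#5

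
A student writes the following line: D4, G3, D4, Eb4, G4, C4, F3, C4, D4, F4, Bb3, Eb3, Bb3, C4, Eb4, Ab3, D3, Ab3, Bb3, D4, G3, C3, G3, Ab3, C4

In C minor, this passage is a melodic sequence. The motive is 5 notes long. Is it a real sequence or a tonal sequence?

Every note is diatonic to C minor.
Cell 1 has +1 semitones from note 3 to 4, but cell 2 has +2 — the interval quality changes while the contour stays the same, which is the hallmark of a tonal sequence.

tonal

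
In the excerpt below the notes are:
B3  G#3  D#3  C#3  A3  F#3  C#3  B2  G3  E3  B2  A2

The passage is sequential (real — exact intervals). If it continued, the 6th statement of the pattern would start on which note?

Db3

The 4-note cells begin on B3, A3, G3 — each down a 2nd from the last.
Extending the heads down a 2nd: F3 → Eb3 → Db3.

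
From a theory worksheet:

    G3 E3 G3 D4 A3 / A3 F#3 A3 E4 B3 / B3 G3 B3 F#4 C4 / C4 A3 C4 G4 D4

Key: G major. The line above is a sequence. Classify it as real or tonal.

Every note is diatonic to G major.
Cell 1 has -3 semitones from note 1 to 2, but cell 3 has -4 — the interval quality changes while the contour stays the same, which is the hallmark of a tonal sequence.

tonal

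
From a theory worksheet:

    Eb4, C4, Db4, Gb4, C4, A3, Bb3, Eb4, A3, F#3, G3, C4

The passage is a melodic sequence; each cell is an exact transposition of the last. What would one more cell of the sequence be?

F#3 D#3 E3 A3

The 4-note cells begin on Eb4, C4, A3 — each down a 3rd from the last.
From F#3 the exact shape gives F#3 D#3 E3 A3.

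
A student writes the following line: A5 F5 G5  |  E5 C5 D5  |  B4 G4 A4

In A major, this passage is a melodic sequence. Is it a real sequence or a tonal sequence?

real

Each cell has the same semitone pattern (-4, 2) — intervals are preserved exactly.
And F5 lies outside A major, so the sequence is real rather than tonal.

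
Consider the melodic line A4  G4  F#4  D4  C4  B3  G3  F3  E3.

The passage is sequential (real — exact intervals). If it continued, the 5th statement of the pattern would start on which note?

F2

Unit = 3 notes; the statements start on A4, D4, G3, moving down a 5th each time.
Continuing: C3 → F2. Statement 5 starts on F2.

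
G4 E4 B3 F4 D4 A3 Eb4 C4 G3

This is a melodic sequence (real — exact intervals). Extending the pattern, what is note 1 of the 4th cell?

Db4

The unit is 3 notes. Position-1 pitches of the 3 shown cells: G4, F4, Eb4.
One more down a 2nd gives Db4.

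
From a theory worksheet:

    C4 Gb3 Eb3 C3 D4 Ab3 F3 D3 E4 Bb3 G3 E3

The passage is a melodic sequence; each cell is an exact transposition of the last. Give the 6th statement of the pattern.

Unit = 4 notes; the statements start on C4, D4, E4, moving up a 2nd each time.
Continuing the starts: F#4 → G#4 → A#4.
From A#4 the exact shape gives A#4 E4 C#4 A#3.

A#4 E4 C#4 A#3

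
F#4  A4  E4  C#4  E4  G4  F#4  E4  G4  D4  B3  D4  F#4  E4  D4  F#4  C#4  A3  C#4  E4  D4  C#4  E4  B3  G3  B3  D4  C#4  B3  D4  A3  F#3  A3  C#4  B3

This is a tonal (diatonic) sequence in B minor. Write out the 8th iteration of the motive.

The 7-note cells begin on F#4, E4, D4, C#4, B3 — each down a 2nd from the last.
Extending down a 2nd: A3 → G3 → F#3.
Statement 8 starts on F#3 and keeps the same diatonic contour: F#3 A3 E3 C#3 E3 G3 F#3.

F#3 A3 E3 C#3 E3 G3 F#3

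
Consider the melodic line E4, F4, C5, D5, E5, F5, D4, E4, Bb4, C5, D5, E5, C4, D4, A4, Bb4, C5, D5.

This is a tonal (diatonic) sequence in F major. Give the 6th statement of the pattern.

With a 6-note motive the entries are E4, D4, C4, each down a 2nd from the previous.
Continuing the starts: Bb3 → A3 → G3.
So cell 6 is G3 A3 E4 F4 G4 A4.

G3 A3 E4 F4 G4 A4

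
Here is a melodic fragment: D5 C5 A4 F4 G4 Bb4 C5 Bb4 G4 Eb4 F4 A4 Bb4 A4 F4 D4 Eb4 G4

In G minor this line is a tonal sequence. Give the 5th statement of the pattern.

Unit = 6 notes; the statements start on D5, C5, Bb4, moving down a 2nd each time.
Extending down a 2nd: A4 → G4.
Statement 5 starts on G4 and keeps the same diatonic contour: G4 F4 D4 Bb3 C4 Eb4.

G4 F4 D4 Bb3 C4 Eb4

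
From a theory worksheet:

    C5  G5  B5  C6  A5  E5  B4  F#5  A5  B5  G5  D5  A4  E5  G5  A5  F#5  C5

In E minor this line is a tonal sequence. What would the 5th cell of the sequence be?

The 6-note cells begin on C5, B4, A4 — each down a 2nd from the last.
Carrying on: G4 → F#4.
So cell 5 is F#4 C5 E5 F#5 D5 A4.

F#4 C5 E5 F#5 D5 A4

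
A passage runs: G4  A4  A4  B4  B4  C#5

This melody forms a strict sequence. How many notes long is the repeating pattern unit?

2

Try groups of 2 (3 cells in 6 notes):
G4 A4 | A4 B4 | B4 C#5
That's a consistent up a 2nd shift per cell, and no other grouping gives one.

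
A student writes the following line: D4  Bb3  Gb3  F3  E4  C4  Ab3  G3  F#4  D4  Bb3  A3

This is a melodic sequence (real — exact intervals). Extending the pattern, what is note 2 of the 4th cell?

The unit is 4 notes. Position-2 pitches of the 3 shown cells: Bb3, C4, D4.
From D4, up a 2nd gives E4.

E4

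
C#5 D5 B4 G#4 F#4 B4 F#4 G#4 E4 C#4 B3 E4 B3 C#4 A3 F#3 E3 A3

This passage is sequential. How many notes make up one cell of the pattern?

There are 18 notes; a 6-note unit gives 3 cells:
C#5 D5 B4 G#4 F#4 B4 | F#4 G#4 E4 C#4 B3 E4 | B3 C#4 A3 F#3 E3 A3
That's a consistent down a 5th shift per cell, and no other grouping gives one.

6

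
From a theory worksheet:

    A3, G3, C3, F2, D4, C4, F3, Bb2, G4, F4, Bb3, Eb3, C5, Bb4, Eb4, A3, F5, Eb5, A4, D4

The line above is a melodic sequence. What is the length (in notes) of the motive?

20 notes total. Splitting into 5 groups of 4:
A3 G3 C3 F2 | D4 C4 F3 Bb2 | G4 F4 Bb3 Eb3 | C5 Bb4 Eb4 A3 | F5 Eb5 A4 D4
Each cell is the previous one up a 4th — so the unit is 4 notes.

4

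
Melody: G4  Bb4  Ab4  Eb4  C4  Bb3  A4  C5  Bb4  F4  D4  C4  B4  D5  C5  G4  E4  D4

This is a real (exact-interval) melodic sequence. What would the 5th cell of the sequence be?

The 6-note cells begin on G4, A4, B4 — each up a 2nd from the last.
Continuing the starts: C#5 → D#5.
So cell 5 is D#5 F#5 E5 B4 G#4 F#4.

D#5 F#5 E5 B4 G#4 F#4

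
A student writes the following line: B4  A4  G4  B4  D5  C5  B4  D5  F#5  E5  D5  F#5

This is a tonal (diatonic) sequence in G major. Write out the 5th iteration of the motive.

C6 B5 A5 C6

The 4-note cells begin on B4, D5, F#5 — each up a 3rd from the last.
Extending up a 3rd: A5 → C6.
So cell 5 is C6 B5 A5 C6.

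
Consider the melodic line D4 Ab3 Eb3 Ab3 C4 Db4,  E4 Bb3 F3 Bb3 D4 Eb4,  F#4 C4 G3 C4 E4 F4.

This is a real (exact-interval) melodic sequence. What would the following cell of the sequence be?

Taking 6-note groups, the heads are D4, E4, F#4: the pattern moves up a 2nd.
From G#4 the exact shape gives G#4 D4 A3 D4 F#4 G4.

G#4 D4 A3 D4 F#4 G4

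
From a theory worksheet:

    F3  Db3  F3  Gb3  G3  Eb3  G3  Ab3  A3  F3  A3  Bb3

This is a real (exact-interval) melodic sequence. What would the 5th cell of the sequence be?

C#4 A3 C#4 D4

Taking 4-note groups, the heads are F3, G3, A3: the pattern moves up a 2nd.
Carrying on: B3 → C#4.
So cell 5 is C#4 A3 C#4 D4.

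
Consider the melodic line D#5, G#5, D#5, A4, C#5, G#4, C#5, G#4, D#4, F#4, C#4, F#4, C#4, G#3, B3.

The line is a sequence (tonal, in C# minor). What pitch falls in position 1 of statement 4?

The unit is 5 notes. Position-1 pitches of the 3 shown cells: D#5, G#4, C#4.
One more down a 5th gives F#3.

F#3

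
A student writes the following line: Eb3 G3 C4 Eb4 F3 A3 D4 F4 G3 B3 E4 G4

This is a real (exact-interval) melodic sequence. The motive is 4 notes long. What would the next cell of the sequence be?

With a 4-note motive the entries are Eb3, F3, G3, each up a 2nd from the previous.
So cell 4 is A3 C#4 F#4 A4.

A3 C#4 F#4 A4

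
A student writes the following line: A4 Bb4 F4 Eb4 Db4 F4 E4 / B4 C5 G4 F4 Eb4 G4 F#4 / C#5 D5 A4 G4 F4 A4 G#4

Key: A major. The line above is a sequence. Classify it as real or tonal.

Each cell has the same semitone pattern (1, -5, -2, -2, 4, -1) — intervals are preserved exactly.
And Bb4 lies outside A major, so the sequence is real rather than tonal.

real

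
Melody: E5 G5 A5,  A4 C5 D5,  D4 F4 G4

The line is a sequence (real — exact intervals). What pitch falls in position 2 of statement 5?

Eb3

The unit is 3 notes. Position-2 pitches of the 3 shown cells: G5, C5, F4.
Carrying that down a 5th forward: Bb3 → Eb3.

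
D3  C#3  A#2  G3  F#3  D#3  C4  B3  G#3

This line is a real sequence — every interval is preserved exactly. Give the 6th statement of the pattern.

Unit = 3 notes; the statements start on D3, G3, C4, moving up a 4th each time.
Continuing the starts: F4 → Bb4 → Eb5.
From Eb5 the exact shape gives Eb5 D5 B4.

Eb5 D5 B4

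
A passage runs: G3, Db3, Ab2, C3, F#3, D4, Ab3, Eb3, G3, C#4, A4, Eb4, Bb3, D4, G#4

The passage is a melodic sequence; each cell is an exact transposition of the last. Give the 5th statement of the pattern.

With a 5-note motive the entries are G3, D4, A4, each up a 5th from the previous.
Carrying on: E5 → B5.
From B5 the exact shape gives B5 F5 C5 E5 A#5.

B5 F5 C5 E5 A#5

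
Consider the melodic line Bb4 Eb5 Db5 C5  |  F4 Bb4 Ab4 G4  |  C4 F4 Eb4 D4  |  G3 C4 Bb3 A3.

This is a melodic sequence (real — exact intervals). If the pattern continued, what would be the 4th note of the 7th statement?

F#2

With 4-note cells, note 4 of each statement runs C5, G4, D4, A3.
Carrying that down a 4th forward: E3 → B2 → F#2.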